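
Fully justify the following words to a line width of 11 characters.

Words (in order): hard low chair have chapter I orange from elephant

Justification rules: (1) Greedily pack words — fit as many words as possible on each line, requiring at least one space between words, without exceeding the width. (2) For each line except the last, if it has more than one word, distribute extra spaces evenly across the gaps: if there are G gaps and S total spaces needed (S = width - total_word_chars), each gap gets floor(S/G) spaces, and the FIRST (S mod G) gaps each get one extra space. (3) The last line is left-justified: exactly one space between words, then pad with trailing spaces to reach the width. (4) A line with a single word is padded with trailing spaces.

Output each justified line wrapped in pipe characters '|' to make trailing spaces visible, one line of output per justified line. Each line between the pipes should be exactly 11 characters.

Answer: |hard    low|
|chair  have|
|chapter   I|
|orange from|
|elephant   |

Derivation:
Line 1: ['hard', 'low'] (min_width=8, slack=3)
Line 2: ['chair', 'have'] (min_width=10, slack=1)
Line 3: ['chapter', 'I'] (min_width=9, slack=2)
Line 4: ['orange', 'from'] (min_width=11, slack=0)
Line 5: ['elephant'] (min_width=8, slack=3)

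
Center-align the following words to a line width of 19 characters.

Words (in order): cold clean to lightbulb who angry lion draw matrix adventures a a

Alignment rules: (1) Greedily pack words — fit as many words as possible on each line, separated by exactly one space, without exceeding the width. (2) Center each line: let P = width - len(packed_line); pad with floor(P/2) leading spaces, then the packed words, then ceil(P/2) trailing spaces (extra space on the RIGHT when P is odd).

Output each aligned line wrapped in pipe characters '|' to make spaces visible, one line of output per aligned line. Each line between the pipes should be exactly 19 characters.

Answer: |   cold clean to   |
|lightbulb who angry|
| lion draw matrix  |
|  adventures a a   |

Derivation:
Line 1: ['cold', 'clean', 'to'] (min_width=13, slack=6)
Line 2: ['lightbulb', 'who', 'angry'] (min_width=19, slack=0)
Line 3: ['lion', 'draw', 'matrix'] (min_width=16, slack=3)
Line 4: ['adventures', 'a', 'a'] (min_width=14, slack=5)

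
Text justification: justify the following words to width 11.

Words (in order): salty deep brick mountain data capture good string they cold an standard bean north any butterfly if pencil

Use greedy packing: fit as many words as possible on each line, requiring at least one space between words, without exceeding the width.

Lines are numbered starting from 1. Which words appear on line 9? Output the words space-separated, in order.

Answer: bean north

Derivation:
Line 1: ['salty', 'deep'] (min_width=10, slack=1)
Line 2: ['brick'] (min_width=5, slack=6)
Line 3: ['mountain'] (min_width=8, slack=3)
Line 4: ['data'] (min_width=4, slack=7)
Line 5: ['capture'] (min_width=7, slack=4)
Line 6: ['good', 'string'] (min_width=11, slack=0)
Line 7: ['they', 'cold'] (min_width=9, slack=2)
Line 8: ['an', 'standard'] (min_width=11, slack=0)
Line 9: ['bean', 'north'] (min_width=10, slack=1)
Line 10: ['any'] (min_width=3, slack=8)
Line 11: ['butterfly'] (min_width=9, slack=2)
Line 12: ['if', 'pencil'] (min_width=9, slack=2)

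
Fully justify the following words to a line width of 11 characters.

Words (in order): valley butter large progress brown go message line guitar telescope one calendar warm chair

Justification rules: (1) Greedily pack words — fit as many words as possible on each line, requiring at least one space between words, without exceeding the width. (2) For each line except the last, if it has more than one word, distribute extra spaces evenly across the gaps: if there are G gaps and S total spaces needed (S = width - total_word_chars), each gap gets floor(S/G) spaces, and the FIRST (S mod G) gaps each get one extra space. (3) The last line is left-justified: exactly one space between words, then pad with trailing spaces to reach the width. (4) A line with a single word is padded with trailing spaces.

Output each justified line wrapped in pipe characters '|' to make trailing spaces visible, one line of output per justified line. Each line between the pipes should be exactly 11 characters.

Line 1: ['valley'] (min_width=6, slack=5)
Line 2: ['butter'] (min_width=6, slack=5)
Line 3: ['large'] (min_width=5, slack=6)
Line 4: ['progress'] (min_width=8, slack=3)
Line 5: ['brown', 'go'] (min_width=8, slack=3)
Line 6: ['message'] (min_width=7, slack=4)
Line 7: ['line', 'guitar'] (min_width=11, slack=0)
Line 8: ['telescope'] (min_width=9, slack=2)
Line 9: ['one'] (min_width=3, slack=8)
Line 10: ['calendar'] (min_width=8, slack=3)
Line 11: ['warm', 'chair'] (min_width=10, slack=1)

Answer: |valley     |
|butter     |
|large      |
|progress   |
|brown    go|
|message    |
|line guitar|
|telescope  |
|one        |
|calendar   |
|warm chair |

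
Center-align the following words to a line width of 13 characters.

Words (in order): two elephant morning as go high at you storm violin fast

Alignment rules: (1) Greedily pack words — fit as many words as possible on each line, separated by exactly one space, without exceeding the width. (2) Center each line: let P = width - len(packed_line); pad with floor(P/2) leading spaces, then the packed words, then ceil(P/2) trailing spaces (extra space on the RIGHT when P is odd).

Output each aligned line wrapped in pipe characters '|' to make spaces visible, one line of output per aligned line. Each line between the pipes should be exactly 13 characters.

Line 1: ['two', 'elephant'] (min_width=12, slack=1)
Line 2: ['morning', 'as', 'go'] (min_width=13, slack=0)
Line 3: ['high', 'at', 'you'] (min_width=11, slack=2)
Line 4: ['storm', 'violin'] (min_width=12, slack=1)
Line 5: ['fast'] (min_width=4, slack=9)

Answer: |two elephant |
|morning as go|
| high at you |
|storm violin |
|    fast     |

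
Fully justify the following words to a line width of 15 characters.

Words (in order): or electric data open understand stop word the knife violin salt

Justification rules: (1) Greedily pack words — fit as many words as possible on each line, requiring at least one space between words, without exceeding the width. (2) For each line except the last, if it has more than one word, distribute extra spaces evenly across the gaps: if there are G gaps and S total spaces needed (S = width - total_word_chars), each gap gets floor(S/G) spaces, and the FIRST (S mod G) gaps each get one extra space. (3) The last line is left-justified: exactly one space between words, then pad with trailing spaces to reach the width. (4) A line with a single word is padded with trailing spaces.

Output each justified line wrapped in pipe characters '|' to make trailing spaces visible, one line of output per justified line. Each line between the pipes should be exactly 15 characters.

Line 1: ['or', 'electric'] (min_width=11, slack=4)
Line 2: ['data', 'open'] (min_width=9, slack=6)
Line 3: ['understand', 'stop'] (min_width=15, slack=0)
Line 4: ['word', 'the', 'knife'] (min_width=14, slack=1)
Line 5: ['violin', 'salt'] (min_width=11, slack=4)

Answer: |or     electric|
|data       open|
|understand stop|
|word  the knife|
|violin salt    |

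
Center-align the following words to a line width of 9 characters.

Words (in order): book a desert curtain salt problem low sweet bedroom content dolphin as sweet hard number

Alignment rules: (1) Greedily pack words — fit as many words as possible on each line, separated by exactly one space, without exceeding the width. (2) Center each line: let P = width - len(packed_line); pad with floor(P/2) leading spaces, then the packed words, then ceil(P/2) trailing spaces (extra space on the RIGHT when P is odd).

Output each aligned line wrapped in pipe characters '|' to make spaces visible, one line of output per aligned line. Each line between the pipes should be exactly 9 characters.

Answer: | book a  |
| desert  |
| curtain |
|  salt   |
| problem |
|low sweet|
| bedroom |
| content |
| dolphin |
|as sweet |
|  hard   |
| number  |

Derivation:
Line 1: ['book', 'a'] (min_width=6, slack=3)
Line 2: ['desert'] (min_width=6, slack=3)
Line 3: ['curtain'] (min_width=7, slack=2)
Line 4: ['salt'] (min_width=4, slack=5)
Line 5: ['problem'] (min_width=7, slack=2)
Line 6: ['low', 'sweet'] (min_width=9, slack=0)
Line 7: ['bedroom'] (min_width=7, slack=2)
Line 8: ['content'] (min_width=7, slack=2)
Line 9: ['dolphin'] (min_width=7, slack=2)
Line 10: ['as', 'sweet'] (min_width=8, slack=1)
Line 11: ['hard'] (min_width=4, slack=5)
Line 12: ['number'] (min_width=6, slack=3)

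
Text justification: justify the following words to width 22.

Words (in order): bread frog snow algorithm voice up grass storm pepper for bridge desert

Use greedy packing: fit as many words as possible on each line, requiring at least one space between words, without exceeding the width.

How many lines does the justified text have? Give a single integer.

Line 1: ['bread', 'frog', 'snow'] (min_width=15, slack=7)
Line 2: ['algorithm', 'voice', 'up'] (min_width=18, slack=4)
Line 3: ['grass', 'storm', 'pepper', 'for'] (min_width=22, slack=0)
Line 4: ['bridge', 'desert'] (min_width=13, slack=9)
Total lines: 4

Answer: 4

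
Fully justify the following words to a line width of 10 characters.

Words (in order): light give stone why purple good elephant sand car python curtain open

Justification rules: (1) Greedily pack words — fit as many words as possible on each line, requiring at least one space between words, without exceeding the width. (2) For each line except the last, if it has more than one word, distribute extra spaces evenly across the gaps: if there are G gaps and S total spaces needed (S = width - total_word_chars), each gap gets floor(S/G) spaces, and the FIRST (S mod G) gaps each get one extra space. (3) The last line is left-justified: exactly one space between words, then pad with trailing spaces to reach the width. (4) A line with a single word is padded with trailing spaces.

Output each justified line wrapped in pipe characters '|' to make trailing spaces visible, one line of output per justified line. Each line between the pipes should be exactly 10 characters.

Answer: |light give|
|stone  why|
|purple    |
|good      |
|elephant  |
|sand   car|
|python    |
|curtain   |
|open      |

Derivation:
Line 1: ['light', 'give'] (min_width=10, slack=0)
Line 2: ['stone', 'why'] (min_width=9, slack=1)
Line 3: ['purple'] (min_width=6, slack=4)
Line 4: ['good'] (min_width=4, slack=6)
Line 5: ['elephant'] (min_width=8, slack=2)
Line 6: ['sand', 'car'] (min_width=8, slack=2)
Line 7: ['python'] (min_width=6, slack=4)
Line 8: ['curtain'] (min_width=7, slack=3)
Line 9: ['open'] (min_width=4, slack=6)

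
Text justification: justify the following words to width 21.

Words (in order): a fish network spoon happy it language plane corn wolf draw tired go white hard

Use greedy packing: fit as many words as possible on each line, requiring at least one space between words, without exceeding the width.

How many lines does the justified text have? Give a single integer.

Answer: 4

Derivation:
Line 1: ['a', 'fish', 'network', 'spoon'] (min_width=20, slack=1)
Line 2: ['happy', 'it', 'language'] (min_width=17, slack=4)
Line 3: ['plane', 'corn', 'wolf', 'draw'] (min_width=20, slack=1)
Line 4: ['tired', 'go', 'white', 'hard'] (min_width=19, slack=2)
Total lines: 4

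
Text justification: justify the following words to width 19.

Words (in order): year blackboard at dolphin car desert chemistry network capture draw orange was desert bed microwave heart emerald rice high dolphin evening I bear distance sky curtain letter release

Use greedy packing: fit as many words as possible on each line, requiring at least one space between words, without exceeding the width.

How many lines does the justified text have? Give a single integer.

Line 1: ['year', 'blackboard', 'at'] (min_width=18, slack=1)
Line 2: ['dolphin', 'car', 'desert'] (min_width=18, slack=1)
Line 3: ['chemistry', 'network'] (min_width=17, slack=2)
Line 4: ['capture', 'draw', 'orange'] (min_width=19, slack=0)
Line 5: ['was', 'desert', 'bed'] (min_width=14, slack=5)
Line 6: ['microwave', 'heart'] (min_width=15, slack=4)
Line 7: ['emerald', 'rice', 'high'] (min_width=17, slack=2)
Line 8: ['dolphin', 'evening', 'I'] (min_width=17, slack=2)
Line 9: ['bear', 'distance', 'sky'] (min_width=17, slack=2)
Line 10: ['curtain', 'letter'] (min_width=14, slack=5)
Line 11: ['release'] (min_width=7, slack=12)
Total lines: 11

Answer: 11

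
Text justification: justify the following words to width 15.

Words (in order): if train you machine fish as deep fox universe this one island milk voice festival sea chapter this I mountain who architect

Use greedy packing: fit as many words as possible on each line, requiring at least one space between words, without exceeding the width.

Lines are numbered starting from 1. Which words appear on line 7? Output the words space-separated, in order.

Line 1: ['if', 'train', 'you'] (min_width=12, slack=3)
Line 2: ['machine', 'fish', 'as'] (min_width=15, slack=0)
Line 3: ['deep', 'fox'] (min_width=8, slack=7)
Line 4: ['universe', 'this'] (min_width=13, slack=2)
Line 5: ['one', 'island', 'milk'] (min_width=15, slack=0)
Line 6: ['voice', 'festival'] (min_width=14, slack=1)
Line 7: ['sea', 'chapter'] (min_width=11, slack=4)
Line 8: ['this', 'I', 'mountain'] (min_width=15, slack=0)
Line 9: ['who', 'architect'] (min_width=13, slack=2)

Answer: sea chapter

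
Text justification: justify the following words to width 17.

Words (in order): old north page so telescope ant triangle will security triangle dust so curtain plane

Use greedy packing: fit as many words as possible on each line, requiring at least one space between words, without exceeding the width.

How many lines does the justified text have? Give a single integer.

Line 1: ['old', 'north', 'page', 'so'] (min_width=17, slack=0)
Line 2: ['telescope', 'ant'] (min_width=13, slack=4)
Line 3: ['triangle', 'will'] (min_width=13, slack=4)
Line 4: ['security', 'triangle'] (min_width=17, slack=0)
Line 5: ['dust', 'so', 'curtain'] (min_width=15, slack=2)
Line 6: ['plane'] (min_width=5, slack=12)
Total lines: 6

Answer: 6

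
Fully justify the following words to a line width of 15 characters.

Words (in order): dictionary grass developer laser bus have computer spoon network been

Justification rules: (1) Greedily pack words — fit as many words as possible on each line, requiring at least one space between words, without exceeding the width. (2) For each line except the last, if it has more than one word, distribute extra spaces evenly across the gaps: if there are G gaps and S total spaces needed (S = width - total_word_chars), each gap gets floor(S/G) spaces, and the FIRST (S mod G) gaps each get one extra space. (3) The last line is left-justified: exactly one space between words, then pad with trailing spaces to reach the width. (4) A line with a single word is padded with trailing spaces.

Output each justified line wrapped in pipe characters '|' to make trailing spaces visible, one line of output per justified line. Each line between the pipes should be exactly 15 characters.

Answer: |dictionary     |
|grass developer|
|laser  bus have|
|computer  spoon|
|network been   |

Derivation:
Line 1: ['dictionary'] (min_width=10, slack=5)
Line 2: ['grass', 'developer'] (min_width=15, slack=0)
Line 3: ['laser', 'bus', 'have'] (min_width=14, slack=1)
Line 4: ['computer', 'spoon'] (min_width=14, slack=1)
Line 5: ['network', 'been'] (min_width=12, slack=3)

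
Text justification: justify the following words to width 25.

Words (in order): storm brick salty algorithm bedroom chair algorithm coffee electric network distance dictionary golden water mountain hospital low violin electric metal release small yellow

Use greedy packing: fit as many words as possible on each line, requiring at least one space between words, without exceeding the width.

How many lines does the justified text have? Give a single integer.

Answer: 8

Derivation:
Line 1: ['storm', 'brick', 'salty'] (min_width=17, slack=8)
Line 2: ['algorithm', 'bedroom', 'chair'] (min_width=23, slack=2)
Line 3: ['algorithm', 'coffee', 'electric'] (min_width=25, slack=0)
Line 4: ['network', 'distance'] (min_width=16, slack=9)
Line 5: ['dictionary', 'golden', 'water'] (min_width=23, slack=2)
Line 6: ['mountain', 'hospital', 'low'] (min_width=21, slack=4)
Line 7: ['violin', 'electric', 'metal'] (min_width=21, slack=4)
Line 8: ['release', 'small', 'yellow'] (min_width=20, slack=5)
Total lines: 8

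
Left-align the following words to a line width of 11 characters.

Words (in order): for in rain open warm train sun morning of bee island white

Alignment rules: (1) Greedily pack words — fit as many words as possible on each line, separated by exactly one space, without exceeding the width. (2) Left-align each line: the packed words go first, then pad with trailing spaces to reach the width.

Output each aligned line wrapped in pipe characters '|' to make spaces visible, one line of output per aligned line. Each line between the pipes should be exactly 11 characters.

Answer: |for in rain|
|open warm  |
|train sun  |
|morning of |
|bee island |
|white      |

Derivation:
Line 1: ['for', 'in', 'rain'] (min_width=11, slack=0)
Line 2: ['open', 'warm'] (min_width=9, slack=2)
Line 3: ['train', 'sun'] (min_width=9, slack=2)
Line 4: ['morning', 'of'] (min_width=10, slack=1)
Line 5: ['bee', 'island'] (min_width=10, slack=1)
Line 6: ['white'] (min_width=5, slack=6)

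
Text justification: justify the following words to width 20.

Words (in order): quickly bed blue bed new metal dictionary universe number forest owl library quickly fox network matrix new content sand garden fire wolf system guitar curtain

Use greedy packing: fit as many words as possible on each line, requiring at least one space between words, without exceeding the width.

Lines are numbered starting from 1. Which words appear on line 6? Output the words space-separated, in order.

Line 1: ['quickly', 'bed', 'blue', 'bed'] (min_width=20, slack=0)
Line 2: ['new', 'metal', 'dictionary'] (min_width=20, slack=0)
Line 3: ['universe', 'number'] (min_width=15, slack=5)
Line 4: ['forest', 'owl', 'library'] (min_width=18, slack=2)
Line 5: ['quickly', 'fox', 'network'] (min_width=19, slack=1)
Line 6: ['matrix', 'new', 'content'] (min_width=18, slack=2)
Line 7: ['sand', 'garden', 'fire'] (min_width=16, slack=4)
Line 8: ['wolf', 'system', 'guitar'] (min_width=18, slack=2)
Line 9: ['curtain'] (min_width=7, slack=13)

Answer: matrix new content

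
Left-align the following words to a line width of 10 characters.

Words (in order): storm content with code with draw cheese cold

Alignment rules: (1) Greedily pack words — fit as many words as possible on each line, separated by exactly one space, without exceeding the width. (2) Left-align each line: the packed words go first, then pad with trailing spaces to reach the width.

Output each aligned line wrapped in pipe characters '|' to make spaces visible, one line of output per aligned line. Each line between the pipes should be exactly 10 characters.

Line 1: ['storm'] (min_width=5, slack=5)
Line 2: ['content'] (min_width=7, slack=3)
Line 3: ['with', 'code'] (min_width=9, slack=1)
Line 4: ['with', 'draw'] (min_width=9, slack=1)
Line 5: ['cheese'] (min_width=6, slack=4)
Line 6: ['cold'] (min_width=4, slack=6)

Answer: |storm     |
|content   |
|with code |
|with draw |
|cheese    |
|cold      |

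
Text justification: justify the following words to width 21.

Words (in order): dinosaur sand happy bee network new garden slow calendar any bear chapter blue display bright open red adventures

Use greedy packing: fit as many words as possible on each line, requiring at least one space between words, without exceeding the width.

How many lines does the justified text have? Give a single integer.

Line 1: ['dinosaur', 'sand', 'happy'] (min_width=19, slack=2)
Line 2: ['bee', 'network', 'new'] (min_width=15, slack=6)
Line 3: ['garden', 'slow', 'calendar'] (min_width=20, slack=1)
Line 4: ['any', 'bear', 'chapter', 'blue'] (min_width=21, slack=0)
Line 5: ['display', 'bright', 'open'] (min_width=19, slack=2)
Line 6: ['red', 'adventures'] (min_width=14, slack=7)
Total lines: 6

Answer: 6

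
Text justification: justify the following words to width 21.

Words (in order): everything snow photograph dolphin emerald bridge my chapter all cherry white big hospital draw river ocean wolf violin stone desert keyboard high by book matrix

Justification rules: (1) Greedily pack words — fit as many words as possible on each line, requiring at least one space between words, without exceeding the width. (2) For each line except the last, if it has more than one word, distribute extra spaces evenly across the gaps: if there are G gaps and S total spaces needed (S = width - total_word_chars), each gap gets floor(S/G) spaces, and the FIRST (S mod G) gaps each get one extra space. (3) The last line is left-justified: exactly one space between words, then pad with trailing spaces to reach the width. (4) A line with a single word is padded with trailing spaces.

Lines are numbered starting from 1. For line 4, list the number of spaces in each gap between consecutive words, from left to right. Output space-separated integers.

Line 1: ['everything', 'snow'] (min_width=15, slack=6)
Line 2: ['photograph', 'dolphin'] (min_width=18, slack=3)
Line 3: ['emerald', 'bridge', 'my'] (min_width=17, slack=4)
Line 4: ['chapter', 'all', 'cherry'] (min_width=18, slack=3)
Line 5: ['white', 'big', 'hospital'] (min_width=18, slack=3)
Line 6: ['draw', 'river', 'ocean', 'wolf'] (min_width=21, slack=0)
Line 7: ['violin', 'stone', 'desert'] (min_width=19, slack=2)
Line 8: ['keyboard', 'high', 'by', 'book'] (min_width=21, slack=0)
Line 9: ['matrix'] (min_width=6, slack=15)

Answer: 3 2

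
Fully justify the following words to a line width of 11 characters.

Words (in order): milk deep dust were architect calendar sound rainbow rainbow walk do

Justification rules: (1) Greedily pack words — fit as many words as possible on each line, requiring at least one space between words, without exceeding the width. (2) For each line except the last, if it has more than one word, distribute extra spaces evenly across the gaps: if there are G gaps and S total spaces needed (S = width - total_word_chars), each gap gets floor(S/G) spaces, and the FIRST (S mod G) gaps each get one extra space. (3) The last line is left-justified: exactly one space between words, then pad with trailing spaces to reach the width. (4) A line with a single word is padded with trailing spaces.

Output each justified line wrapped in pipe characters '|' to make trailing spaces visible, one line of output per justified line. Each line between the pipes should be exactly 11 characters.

Line 1: ['milk', 'deep'] (min_width=9, slack=2)
Line 2: ['dust', 'were'] (min_width=9, slack=2)
Line 3: ['architect'] (min_width=9, slack=2)
Line 4: ['calendar'] (min_width=8, slack=3)
Line 5: ['sound'] (min_width=5, slack=6)
Line 6: ['rainbow'] (min_width=7, slack=4)
Line 7: ['rainbow'] (min_width=7, slack=4)
Line 8: ['walk', 'do'] (min_width=7, slack=4)

Answer: |milk   deep|
|dust   were|
|architect  |
|calendar   |
|sound      |
|rainbow    |
|rainbow    |
|walk do    |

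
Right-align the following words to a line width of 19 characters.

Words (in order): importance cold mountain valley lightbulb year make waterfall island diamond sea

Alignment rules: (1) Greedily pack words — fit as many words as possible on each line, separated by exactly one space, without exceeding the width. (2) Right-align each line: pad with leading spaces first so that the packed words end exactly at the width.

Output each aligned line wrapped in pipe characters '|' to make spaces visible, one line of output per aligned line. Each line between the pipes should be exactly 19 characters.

Line 1: ['importance', 'cold'] (min_width=15, slack=4)
Line 2: ['mountain', 'valley'] (min_width=15, slack=4)
Line 3: ['lightbulb', 'year', 'make'] (min_width=19, slack=0)
Line 4: ['waterfall', 'island'] (min_width=16, slack=3)
Line 5: ['diamond', 'sea'] (min_width=11, slack=8)

Answer: |    importance cold|
|    mountain valley|
|lightbulb year make|
|   waterfall island|
|        diamond sea|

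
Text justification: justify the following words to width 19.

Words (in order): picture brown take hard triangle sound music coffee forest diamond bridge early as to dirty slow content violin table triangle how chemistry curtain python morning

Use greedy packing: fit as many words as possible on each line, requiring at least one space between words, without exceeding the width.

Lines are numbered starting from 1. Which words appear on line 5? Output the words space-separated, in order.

Answer: early as to dirty

Derivation:
Line 1: ['picture', 'brown', 'take'] (min_width=18, slack=1)
Line 2: ['hard', 'triangle', 'sound'] (min_width=19, slack=0)
Line 3: ['music', 'coffee', 'forest'] (min_width=19, slack=0)
Line 4: ['diamond', 'bridge'] (min_width=14, slack=5)
Line 5: ['early', 'as', 'to', 'dirty'] (min_width=17, slack=2)
Line 6: ['slow', 'content', 'violin'] (min_width=19, slack=0)
Line 7: ['table', 'triangle', 'how'] (min_width=18, slack=1)
Line 8: ['chemistry', 'curtain'] (min_width=17, slack=2)
Line 9: ['python', 'morning'] (min_width=14, slack=5)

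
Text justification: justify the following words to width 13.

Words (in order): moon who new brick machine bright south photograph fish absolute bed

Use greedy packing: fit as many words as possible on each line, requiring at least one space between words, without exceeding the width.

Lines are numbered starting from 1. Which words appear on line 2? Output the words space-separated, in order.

Answer: brick machine

Derivation:
Line 1: ['moon', 'who', 'new'] (min_width=12, slack=1)
Line 2: ['brick', 'machine'] (min_width=13, slack=0)
Line 3: ['bright', 'south'] (min_width=12, slack=1)
Line 4: ['photograph'] (min_width=10, slack=3)
Line 5: ['fish', 'absolute'] (min_width=13, slack=0)
Line 6: ['bed'] (min_width=3, slack=10)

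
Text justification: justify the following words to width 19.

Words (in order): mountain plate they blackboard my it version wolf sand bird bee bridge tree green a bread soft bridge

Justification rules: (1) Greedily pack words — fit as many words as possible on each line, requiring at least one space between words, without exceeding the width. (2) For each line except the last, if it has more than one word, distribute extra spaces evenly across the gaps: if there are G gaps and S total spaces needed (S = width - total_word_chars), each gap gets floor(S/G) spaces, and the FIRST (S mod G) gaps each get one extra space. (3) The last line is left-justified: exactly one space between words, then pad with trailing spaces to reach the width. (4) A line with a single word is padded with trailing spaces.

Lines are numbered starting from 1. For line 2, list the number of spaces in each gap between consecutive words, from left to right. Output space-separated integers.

Line 1: ['mountain', 'plate', 'they'] (min_width=19, slack=0)
Line 2: ['blackboard', 'my', 'it'] (min_width=16, slack=3)
Line 3: ['version', 'wolf', 'sand'] (min_width=17, slack=2)
Line 4: ['bird', 'bee', 'bridge'] (min_width=15, slack=4)
Line 5: ['tree', 'green', 'a', 'bread'] (min_width=18, slack=1)
Line 6: ['soft', 'bridge'] (min_width=11, slack=8)

Answer: 3 2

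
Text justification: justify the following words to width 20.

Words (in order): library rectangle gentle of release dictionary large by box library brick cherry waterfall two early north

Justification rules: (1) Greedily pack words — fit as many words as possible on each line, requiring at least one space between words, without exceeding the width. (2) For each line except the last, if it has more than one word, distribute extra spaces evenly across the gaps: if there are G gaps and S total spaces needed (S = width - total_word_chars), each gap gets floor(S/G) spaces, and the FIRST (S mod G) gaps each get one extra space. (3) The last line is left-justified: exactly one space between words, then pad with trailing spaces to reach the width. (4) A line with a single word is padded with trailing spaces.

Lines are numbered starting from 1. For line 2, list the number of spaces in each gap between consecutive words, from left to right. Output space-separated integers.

Line 1: ['library', 'rectangle'] (min_width=17, slack=3)
Line 2: ['gentle', 'of', 'release'] (min_width=17, slack=3)
Line 3: ['dictionary', 'large', 'by'] (min_width=19, slack=1)
Line 4: ['box', 'library', 'brick'] (min_width=17, slack=3)
Line 5: ['cherry', 'waterfall', 'two'] (min_width=20, slack=0)
Line 6: ['early', 'north'] (min_width=11, slack=9)

Answer: 3 2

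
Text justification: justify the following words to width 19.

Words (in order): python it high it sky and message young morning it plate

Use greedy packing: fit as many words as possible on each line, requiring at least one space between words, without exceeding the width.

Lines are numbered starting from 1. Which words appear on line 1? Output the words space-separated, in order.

Line 1: ['python', 'it', 'high', 'it'] (min_width=17, slack=2)
Line 2: ['sky', 'and', 'message'] (min_width=15, slack=4)
Line 3: ['young', 'morning', 'it'] (min_width=16, slack=3)
Line 4: ['plate'] (min_width=5, slack=14)

Answer: python it high it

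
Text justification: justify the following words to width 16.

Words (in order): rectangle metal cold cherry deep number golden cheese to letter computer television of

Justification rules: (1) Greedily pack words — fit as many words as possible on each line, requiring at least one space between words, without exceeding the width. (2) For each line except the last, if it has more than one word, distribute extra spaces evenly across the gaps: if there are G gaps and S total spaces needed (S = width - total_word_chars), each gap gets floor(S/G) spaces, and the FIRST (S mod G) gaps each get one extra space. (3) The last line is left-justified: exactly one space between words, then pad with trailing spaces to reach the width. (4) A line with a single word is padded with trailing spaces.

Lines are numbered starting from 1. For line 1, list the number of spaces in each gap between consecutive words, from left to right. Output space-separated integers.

Line 1: ['rectangle', 'metal'] (min_width=15, slack=1)
Line 2: ['cold', 'cherry', 'deep'] (min_width=16, slack=0)
Line 3: ['number', 'golden'] (min_width=13, slack=3)
Line 4: ['cheese', 'to', 'letter'] (min_width=16, slack=0)
Line 5: ['computer'] (min_width=8, slack=8)
Line 6: ['television', 'of'] (min_width=13, slack=3)

Answer: 2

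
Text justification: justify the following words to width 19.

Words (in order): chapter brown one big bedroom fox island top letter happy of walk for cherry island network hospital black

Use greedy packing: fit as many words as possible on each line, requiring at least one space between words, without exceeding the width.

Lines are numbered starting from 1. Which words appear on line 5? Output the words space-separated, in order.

Answer: cherry island

Derivation:
Line 1: ['chapter', 'brown', 'one'] (min_width=17, slack=2)
Line 2: ['big', 'bedroom', 'fox'] (min_width=15, slack=4)
Line 3: ['island', 'top', 'letter'] (min_width=17, slack=2)
Line 4: ['happy', 'of', 'walk', 'for'] (min_width=17, slack=2)
Line 5: ['cherry', 'island'] (min_width=13, slack=6)
Line 6: ['network', 'hospital'] (min_width=16, slack=3)
Line 7: ['black'] (min_width=5, slack=14)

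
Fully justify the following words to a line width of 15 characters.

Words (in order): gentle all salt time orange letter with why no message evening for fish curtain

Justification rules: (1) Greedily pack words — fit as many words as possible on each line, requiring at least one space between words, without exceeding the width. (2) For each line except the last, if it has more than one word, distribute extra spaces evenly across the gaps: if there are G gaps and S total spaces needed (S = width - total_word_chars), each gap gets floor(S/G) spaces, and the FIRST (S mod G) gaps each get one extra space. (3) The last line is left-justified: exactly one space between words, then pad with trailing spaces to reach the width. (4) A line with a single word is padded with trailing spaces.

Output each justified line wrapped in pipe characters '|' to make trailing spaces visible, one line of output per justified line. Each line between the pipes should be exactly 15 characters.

Line 1: ['gentle', 'all', 'salt'] (min_width=15, slack=0)
Line 2: ['time', 'orange'] (min_width=11, slack=4)
Line 3: ['letter', 'with', 'why'] (min_width=15, slack=0)
Line 4: ['no', 'message'] (min_width=10, slack=5)
Line 5: ['evening', 'for'] (min_width=11, slack=4)
Line 6: ['fish', 'curtain'] (min_width=12, slack=3)

Answer: |gentle all salt|
|time     orange|
|letter with why|
|no      message|
|evening     for|
|fish curtain   |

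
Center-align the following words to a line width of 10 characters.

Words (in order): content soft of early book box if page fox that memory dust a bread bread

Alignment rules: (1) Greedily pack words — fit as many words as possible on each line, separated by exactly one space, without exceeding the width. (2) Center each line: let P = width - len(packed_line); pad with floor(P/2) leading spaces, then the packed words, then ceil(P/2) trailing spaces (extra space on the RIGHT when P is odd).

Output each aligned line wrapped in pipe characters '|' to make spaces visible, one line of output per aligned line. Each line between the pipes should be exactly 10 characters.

Line 1: ['content'] (min_width=7, slack=3)
Line 2: ['soft', 'of'] (min_width=7, slack=3)
Line 3: ['early', 'book'] (min_width=10, slack=0)
Line 4: ['box', 'if'] (min_width=6, slack=4)
Line 5: ['page', 'fox'] (min_width=8, slack=2)
Line 6: ['that'] (min_width=4, slack=6)
Line 7: ['memory'] (min_width=6, slack=4)
Line 8: ['dust', 'a'] (min_width=6, slack=4)
Line 9: ['bread'] (min_width=5, slack=5)
Line 10: ['bread'] (min_width=5, slack=5)

Answer: | content  |
| soft of  |
|early book|
|  box if  |
| page fox |
|   that   |
|  memory  |
|  dust a  |
|  bread   |
|  bread   |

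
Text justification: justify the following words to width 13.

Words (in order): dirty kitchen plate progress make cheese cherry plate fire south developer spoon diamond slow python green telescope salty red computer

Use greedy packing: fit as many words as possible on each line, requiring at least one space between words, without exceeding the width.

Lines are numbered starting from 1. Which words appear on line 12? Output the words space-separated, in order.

Answer: salty red

Derivation:
Line 1: ['dirty', 'kitchen'] (min_width=13, slack=0)
Line 2: ['plate'] (min_width=5, slack=8)
Line 3: ['progress', 'make'] (min_width=13, slack=0)
Line 4: ['cheese', 'cherry'] (min_width=13, slack=0)
Line 5: ['plate', 'fire'] (min_width=10, slack=3)
Line 6: ['south'] (min_width=5, slack=8)
Line 7: ['developer'] (min_width=9, slack=4)
Line 8: ['spoon', 'diamond'] (min_width=13, slack=0)
Line 9: ['slow', 'python'] (min_width=11, slack=2)
Line 10: ['green'] (min_width=5, slack=8)
Line 11: ['telescope'] (min_width=9, slack=4)
Line 12: ['salty', 'red'] (min_width=9, slack=4)
Line 13: ['computer'] (min_width=8, slack=5)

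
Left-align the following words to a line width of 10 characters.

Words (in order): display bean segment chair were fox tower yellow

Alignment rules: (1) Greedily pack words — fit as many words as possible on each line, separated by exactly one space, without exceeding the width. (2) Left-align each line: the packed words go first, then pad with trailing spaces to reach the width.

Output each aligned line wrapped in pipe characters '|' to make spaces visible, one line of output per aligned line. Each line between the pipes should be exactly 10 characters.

Line 1: ['display'] (min_width=7, slack=3)
Line 2: ['bean'] (min_width=4, slack=6)
Line 3: ['segment'] (min_width=7, slack=3)
Line 4: ['chair', 'were'] (min_width=10, slack=0)
Line 5: ['fox', 'tower'] (min_width=9, slack=1)
Line 6: ['yellow'] (min_width=6, slack=4)

Answer: |display   |
|bean      |
|segment   |
|chair were|
|fox tower |
|yellow    |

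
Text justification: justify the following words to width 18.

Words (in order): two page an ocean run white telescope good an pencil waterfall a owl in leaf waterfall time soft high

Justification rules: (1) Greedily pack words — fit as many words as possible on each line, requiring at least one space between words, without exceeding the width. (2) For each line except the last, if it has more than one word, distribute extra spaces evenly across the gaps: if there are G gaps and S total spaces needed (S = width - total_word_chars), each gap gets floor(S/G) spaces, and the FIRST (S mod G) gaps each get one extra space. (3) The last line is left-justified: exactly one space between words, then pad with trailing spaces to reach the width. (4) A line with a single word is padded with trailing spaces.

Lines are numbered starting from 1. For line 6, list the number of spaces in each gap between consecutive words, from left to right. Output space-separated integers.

Answer: 5

Derivation:
Line 1: ['two', 'page', 'an', 'ocean'] (min_width=17, slack=1)
Line 2: ['run', 'white'] (min_width=9, slack=9)
Line 3: ['telescope', 'good', 'an'] (min_width=17, slack=1)
Line 4: ['pencil', 'waterfall', 'a'] (min_width=18, slack=0)
Line 5: ['owl', 'in', 'leaf'] (min_width=11, slack=7)
Line 6: ['waterfall', 'time'] (min_width=14, slack=4)
Line 7: ['soft', 'high'] (min_width=9, slack=9)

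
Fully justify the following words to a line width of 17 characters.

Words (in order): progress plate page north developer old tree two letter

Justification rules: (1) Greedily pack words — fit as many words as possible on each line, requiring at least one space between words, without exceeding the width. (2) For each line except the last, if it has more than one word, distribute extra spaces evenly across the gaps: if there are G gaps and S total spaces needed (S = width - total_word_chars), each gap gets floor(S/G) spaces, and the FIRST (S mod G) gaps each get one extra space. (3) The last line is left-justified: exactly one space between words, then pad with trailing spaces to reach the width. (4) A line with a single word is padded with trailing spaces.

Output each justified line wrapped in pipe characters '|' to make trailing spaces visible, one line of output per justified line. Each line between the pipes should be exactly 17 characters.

Answer: |progress    plate|
|page        north|
|developer     old|
|tree two letter  |

Derivation:
Line 1: ['progress', 'plate'] (min_width=14, slack=3)
Line 2: ['page', 'north'] (min_width=10, slack=7)
Line 3: ['developer', 'old'] (min_width=13, slack=4)
Line 4: ['tree', 'two', 'letter'] (min_width=15, slack=2)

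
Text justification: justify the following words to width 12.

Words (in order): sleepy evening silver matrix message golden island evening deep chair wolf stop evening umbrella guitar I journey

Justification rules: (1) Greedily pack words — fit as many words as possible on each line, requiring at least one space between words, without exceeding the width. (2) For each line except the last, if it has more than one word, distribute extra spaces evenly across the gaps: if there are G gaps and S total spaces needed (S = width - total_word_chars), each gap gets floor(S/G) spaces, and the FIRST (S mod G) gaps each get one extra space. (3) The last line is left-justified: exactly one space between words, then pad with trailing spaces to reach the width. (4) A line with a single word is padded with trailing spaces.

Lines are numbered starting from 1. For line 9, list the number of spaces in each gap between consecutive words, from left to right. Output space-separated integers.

Answer: 3

Derivation:
Line 1: ['sleepy'] (min_width=6, slack=6)
Line 2: ['evening'] (min_width=7, slack=5)
Line 3: ['silver'] (min_width=6, slack=6)
Line 4: ['matrix'] (min_width=6, slack=6)
Line 5: ['message'] (min_width=7, slack=5)
Line 6: ['golden'] (min_width=6, slack=6)
Line 7: ['island'] (min_width=6, slack=6)
Line 8: ['evening', 'deep'] (min_width=12, slack=0)
Line 9: ['chair', 'wolf'] (min_width=10, slack=2)
Line 10: ['stop', 'evening'] (min_width=12, slack=0)
Line 11: ['umbrella'] (min_width=8, slack=4)
Line 12: ['guitar', 'I'] (min_width=8, slack=4)
Line 13: ['journey'] (min_width=7, slack=5)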